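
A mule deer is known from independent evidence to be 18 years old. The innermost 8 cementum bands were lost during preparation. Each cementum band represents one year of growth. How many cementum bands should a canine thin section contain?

At one cementum band per year, 18 years correspond to 18 cementum bands.
Subtracting the 8 cementum bands not captured gives 18 − 8 = 10 cementum bands in the record.

10 cementum bands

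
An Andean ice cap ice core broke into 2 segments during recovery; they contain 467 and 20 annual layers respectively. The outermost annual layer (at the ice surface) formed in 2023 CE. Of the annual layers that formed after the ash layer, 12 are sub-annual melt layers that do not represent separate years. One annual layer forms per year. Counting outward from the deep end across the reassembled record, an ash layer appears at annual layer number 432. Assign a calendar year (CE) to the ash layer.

Total annual layers = 467 + 20 = 487.
The ash layer sits at annual layer 432 from the deep end, so 487 − 432 = 55 annual layers formed after it.
Excluding 12 false annual layers: 55 − 12 = 43.
Counting back 43 years from 2023 CE places the ash layer in 2023 − 43 = 1980 CE.

1980 CE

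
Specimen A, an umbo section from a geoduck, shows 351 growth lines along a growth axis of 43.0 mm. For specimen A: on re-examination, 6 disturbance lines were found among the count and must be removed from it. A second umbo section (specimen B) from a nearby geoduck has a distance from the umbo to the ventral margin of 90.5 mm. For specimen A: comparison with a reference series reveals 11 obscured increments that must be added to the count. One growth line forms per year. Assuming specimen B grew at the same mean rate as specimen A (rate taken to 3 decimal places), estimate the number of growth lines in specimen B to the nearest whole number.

748 growth lines

Specimen A: true growth line count = 351 − 6 + 11 = 356.
A: Mean rate = 43.0 mm / 356 years ≈ 0.121 mm/yr.
B spans 90.5 / 0.121 = 747.93 years ≈ 748 growth lines.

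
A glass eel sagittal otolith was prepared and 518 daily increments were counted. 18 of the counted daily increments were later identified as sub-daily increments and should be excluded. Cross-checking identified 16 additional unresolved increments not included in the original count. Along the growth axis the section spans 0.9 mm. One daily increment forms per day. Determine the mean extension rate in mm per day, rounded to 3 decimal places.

After corrections the count is 518 − 18 + 16 = 516 daily increments.
Mean rate = 0.9 mm / 516 days ≈ 0.002 mm per day.

0.002 mm per day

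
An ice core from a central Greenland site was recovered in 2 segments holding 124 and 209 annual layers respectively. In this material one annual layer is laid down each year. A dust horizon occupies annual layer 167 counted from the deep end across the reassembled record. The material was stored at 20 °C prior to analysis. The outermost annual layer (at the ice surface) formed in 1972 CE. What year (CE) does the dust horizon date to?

1806 CE

Total annual layers = 124 + 209 = 333.
The dust horizon sits at annual layer 167 from the deep end, so 333 − 167 = 166 annual layers formed after it.
1972 − 166 = 1806 CE.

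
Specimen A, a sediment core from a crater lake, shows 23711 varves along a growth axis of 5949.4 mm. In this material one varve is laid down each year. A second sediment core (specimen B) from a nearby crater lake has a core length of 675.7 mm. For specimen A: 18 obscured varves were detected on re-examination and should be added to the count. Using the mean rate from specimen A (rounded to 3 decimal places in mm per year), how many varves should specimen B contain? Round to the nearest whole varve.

Specimen A: correcting the raw count gives 23711 + 18 = 23729 true varves.
A: Extension rate ≈ 5949.4 / 23729 = 0.251 mm/year.
Specimen B: 675.7 mm / 0.251 mm per year = 2692.03 years ≈ 2692 varves.

2692 varves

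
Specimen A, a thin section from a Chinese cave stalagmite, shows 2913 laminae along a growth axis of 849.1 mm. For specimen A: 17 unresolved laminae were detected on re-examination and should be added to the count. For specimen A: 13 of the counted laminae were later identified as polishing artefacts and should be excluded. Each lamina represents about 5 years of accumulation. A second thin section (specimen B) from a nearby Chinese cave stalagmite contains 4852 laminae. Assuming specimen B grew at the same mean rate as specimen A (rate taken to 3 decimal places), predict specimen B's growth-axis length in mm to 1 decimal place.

Specimen A: true lamina count = 2913 − 13 + 17 = 2917.
Specimen A: 2917 laminae at 5 years each span 2917 × 5 = 14585 years.
A: Extension rate ≈ 849.1 / 14585 = 0.058 mm per year.
Specimen B: multiplying by 5 years per lamina: 4852 × 5 = 24260 years. For B, 0.058 mm/year × 24260 years = 1407.1 mm.

1407.1 mm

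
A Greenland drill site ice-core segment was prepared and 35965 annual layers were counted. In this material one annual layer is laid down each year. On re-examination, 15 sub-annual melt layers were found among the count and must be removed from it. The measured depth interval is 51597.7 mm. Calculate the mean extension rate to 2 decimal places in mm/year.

True annual layer count = 35965 − 15 = 35950.
Mean rate = 51597.7 mm / 35950 years ≈ 1.44 mm/year.

1.44 mm/year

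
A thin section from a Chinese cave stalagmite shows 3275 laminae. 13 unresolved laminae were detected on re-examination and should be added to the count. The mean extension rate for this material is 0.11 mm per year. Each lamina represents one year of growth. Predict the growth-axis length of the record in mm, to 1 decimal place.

361.7 mm

Adjusted count: 3275 + 13 = 3288 laminae.
3288 years at 0.11 mm/year gives 0.11 × 3288 = 361.7 mm.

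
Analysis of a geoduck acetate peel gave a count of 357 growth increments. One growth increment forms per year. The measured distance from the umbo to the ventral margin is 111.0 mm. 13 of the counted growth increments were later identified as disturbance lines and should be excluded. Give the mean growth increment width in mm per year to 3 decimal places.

0.323 mm per year

Adjusted count: 357 − 13 = 344 growth increments.
Mean rate = 111.0 mm / 344 years ≈ 0.323 mm per year.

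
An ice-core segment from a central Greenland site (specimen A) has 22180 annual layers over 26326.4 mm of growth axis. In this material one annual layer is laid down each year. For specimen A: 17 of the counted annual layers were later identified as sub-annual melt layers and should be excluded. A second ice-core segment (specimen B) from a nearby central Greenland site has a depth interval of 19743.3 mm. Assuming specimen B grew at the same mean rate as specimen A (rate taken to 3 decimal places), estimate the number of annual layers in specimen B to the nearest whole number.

16619 annual layers

Specimen A: after corrections the count is 22180 − 17 = 22163 annual layers.
A: Extension rate ≈ 26326.4 / 22163 = 1.188 mm per year.
For B, 19743.3 / 1.188 = 16618.94 years ≈ 16619 annual layers.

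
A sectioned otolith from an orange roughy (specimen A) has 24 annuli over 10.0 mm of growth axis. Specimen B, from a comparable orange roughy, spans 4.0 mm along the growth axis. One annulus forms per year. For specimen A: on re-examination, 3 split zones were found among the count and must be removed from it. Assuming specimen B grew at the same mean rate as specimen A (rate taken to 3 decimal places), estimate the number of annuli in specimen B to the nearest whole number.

8 annuli

Specimen A: correcting the raw count gives 24 − 3 = 21 true annuli.
A: Mean rate = 10.0 mm / 21 years ≈ 0.476 mm/yr.
Specimen B: 4.0 mm / 0.476 mm per year = 8.40 years ≈ 8 annuli.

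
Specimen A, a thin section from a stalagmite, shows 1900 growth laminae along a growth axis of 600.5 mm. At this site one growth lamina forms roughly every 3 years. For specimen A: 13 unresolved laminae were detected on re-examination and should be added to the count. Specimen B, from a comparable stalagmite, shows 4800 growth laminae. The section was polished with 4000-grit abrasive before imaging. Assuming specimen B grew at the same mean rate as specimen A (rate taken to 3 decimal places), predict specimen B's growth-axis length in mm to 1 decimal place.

1512.0 mm

Specimen A: adjusted count: 1900 + 13 = 1913 growth laminae.
Specimen A: multiplying by 3 years per growth lamina: 1913 × 3 = 5739 years.
A: Mean rate = 600.5 mm / 5739 years ≈ 0.105 mm/year.
Specimen B: multiplying by 3 years per growth lamina: 4800 × 3 = 14400 years. Length of B = 0.105 × 14400 = 1512.0 mm.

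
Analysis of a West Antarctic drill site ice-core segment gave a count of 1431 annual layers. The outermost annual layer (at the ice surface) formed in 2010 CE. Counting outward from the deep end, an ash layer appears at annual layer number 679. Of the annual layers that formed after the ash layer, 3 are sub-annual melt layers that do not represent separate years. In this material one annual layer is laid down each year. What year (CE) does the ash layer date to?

1261 CE

Between annual layer 679 and the ice surface there are 1431 − 679 = 752 annual layers.
752 − 3 false = 749 true annual layers after the ash layer.
The annual layer at the ice surface is 2010 CE, so the ash layer dates to 2010 − 749 = 1261 CE.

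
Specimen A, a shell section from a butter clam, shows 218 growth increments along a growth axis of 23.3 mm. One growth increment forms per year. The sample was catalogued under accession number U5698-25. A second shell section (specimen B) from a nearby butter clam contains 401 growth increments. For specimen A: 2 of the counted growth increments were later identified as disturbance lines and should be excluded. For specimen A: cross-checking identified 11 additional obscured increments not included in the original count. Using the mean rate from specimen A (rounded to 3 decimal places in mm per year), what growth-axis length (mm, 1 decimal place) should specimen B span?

Specimen A: adjusted count: 218 − 2 + 11 = 227 growth increments.
A: Extension rate ≈ 23.3 / 227 = 0.103 mm per year.
Length of B = 0.103 × 401 = 41.3 mm.

41.3 mm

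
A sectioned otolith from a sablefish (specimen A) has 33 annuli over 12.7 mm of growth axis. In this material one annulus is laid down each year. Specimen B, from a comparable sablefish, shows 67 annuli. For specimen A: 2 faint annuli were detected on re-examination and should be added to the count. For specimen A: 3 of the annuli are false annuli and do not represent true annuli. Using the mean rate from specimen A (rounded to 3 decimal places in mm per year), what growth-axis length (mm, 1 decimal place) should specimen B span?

Specimen A: adjusted count: 33 − 3 + 2 = 32 annuli.
A: Extension rate ≈ 12.7 / 32 = 0.397 mm/year.
Length of B = 0.397 × 67 = 26.6 mm.

26.6 mm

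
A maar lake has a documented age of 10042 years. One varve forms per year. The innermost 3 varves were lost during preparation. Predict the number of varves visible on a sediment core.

10039 varves

At one varve per year, 10042 years correspond to 10042 varves.
Subtracting the 3 varves not captured gives 10042 − 3 = 10039 varves in the record.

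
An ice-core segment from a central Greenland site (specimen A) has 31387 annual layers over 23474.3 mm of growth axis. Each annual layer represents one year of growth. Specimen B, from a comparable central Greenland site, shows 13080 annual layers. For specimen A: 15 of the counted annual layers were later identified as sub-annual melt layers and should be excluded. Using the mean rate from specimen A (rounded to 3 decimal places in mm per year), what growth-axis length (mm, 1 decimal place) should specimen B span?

9783.8 mm

Specimen A: true annual layer count = 31387 − 15 = 31372.
A: Mean rate = 23474.3 mm / 31372 years ≈ 0.748 mm/year.
For B, 0.748 mm/year × 13080 years = 9783.8 mm.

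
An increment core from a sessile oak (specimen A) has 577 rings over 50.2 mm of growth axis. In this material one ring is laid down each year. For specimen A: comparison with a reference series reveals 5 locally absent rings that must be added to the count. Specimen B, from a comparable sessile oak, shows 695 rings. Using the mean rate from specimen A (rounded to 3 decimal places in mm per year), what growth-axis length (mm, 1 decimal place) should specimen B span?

59.8 mm

Specimen A: after corrections the count is 577 + 5 = 582 rings.
A: Extension rate ≈ 50.2 / 582 = 0.086 mm/yr.
B's length ≈ 0.086 × 695 = 59.8 mm.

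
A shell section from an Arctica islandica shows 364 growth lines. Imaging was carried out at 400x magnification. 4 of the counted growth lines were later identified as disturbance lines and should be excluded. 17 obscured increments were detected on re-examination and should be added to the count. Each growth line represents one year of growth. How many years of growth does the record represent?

Adjusted count: 364 − 4 + 17 = 377 growth lines.
One growth line per year makes the duration 377 years.

377 years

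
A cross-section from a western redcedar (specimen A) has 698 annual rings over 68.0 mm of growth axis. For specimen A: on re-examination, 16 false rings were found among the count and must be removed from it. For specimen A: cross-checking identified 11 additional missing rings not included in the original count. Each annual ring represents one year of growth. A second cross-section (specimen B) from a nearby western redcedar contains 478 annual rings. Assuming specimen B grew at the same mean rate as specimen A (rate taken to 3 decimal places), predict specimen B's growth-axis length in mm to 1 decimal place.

Specimen A: true annual ring count = 698 − 16 + 11 = 693.
A: Mean rate = 68.0 mm / 693 years ≈ 0.098 mm per year.
B's length ≈ 0.098 × 478 = 46.8 mm.

46.8 mm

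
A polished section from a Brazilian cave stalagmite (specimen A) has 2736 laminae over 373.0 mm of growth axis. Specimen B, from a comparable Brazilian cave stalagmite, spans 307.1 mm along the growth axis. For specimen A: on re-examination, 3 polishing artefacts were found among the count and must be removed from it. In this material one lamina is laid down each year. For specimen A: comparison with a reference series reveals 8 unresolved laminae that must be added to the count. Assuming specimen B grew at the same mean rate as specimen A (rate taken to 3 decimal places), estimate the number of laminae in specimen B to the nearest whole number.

2258 laminae

Specimen A: true lamina count = 2736 − 3 + 8 = 2741.
A: Mean rate = 373.0 mm / 2741 years ≈ 0.136 mm/year.
B spans 307.1 / 0.136 = 2258.09 years ≈ 2258 laminae.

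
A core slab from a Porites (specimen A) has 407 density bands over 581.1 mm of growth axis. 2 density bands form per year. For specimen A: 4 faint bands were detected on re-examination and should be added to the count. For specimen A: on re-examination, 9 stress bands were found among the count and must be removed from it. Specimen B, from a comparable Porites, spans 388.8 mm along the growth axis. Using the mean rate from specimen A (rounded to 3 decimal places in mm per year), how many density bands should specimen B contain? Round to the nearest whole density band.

269 density bands

Specimen A: correcting the raw count gives 407 − 9 + 4 = 402 true density bands.
Specimen A: with 2 density bands per year, 402 / 2 = 201 years.
A: 581.1 mm over 201 years gives 581.1 / 201 ≈ 2.891 mm/yr.
B spans 388.8 / 2.891 = 134.49 years; at 2 density bands per year that is 134.49 × 2 ≈ 269 density bands.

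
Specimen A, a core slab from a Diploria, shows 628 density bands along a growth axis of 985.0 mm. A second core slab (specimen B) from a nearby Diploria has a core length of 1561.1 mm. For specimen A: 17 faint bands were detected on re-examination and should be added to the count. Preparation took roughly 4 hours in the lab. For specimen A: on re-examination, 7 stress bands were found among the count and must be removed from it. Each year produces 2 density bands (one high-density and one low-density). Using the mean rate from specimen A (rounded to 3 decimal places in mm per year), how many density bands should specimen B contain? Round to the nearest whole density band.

1011 density bands

Specimen A: true density band count = 628 − 7 + 17 = 638.
Specimen A: 638 density bands at 2 per year is 638 / 2 = 319 years.
A: 985.0 mm over 319 years gives 985.0 / 319 ≈ 3.088 mm per year.
Specimen B: 1561.1 mm / 3.088 mm per year = 505.54 years; at 2 density bands per year that is 505.54 × 2 ≈ 1011 density bands.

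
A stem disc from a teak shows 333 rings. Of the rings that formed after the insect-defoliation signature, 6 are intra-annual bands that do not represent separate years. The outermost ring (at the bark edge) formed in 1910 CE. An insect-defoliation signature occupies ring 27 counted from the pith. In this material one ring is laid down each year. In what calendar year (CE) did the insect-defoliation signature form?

Between ring 27 and the bark edge there are 333 − 27 = 306 rings.
306 − 6 false = 300 true rings after the insect-defoliation signature.
Counting back 300 years from 1910 CE places the insect-defoliation signature in 1910 − 300 = 1610 CE.

1610 CE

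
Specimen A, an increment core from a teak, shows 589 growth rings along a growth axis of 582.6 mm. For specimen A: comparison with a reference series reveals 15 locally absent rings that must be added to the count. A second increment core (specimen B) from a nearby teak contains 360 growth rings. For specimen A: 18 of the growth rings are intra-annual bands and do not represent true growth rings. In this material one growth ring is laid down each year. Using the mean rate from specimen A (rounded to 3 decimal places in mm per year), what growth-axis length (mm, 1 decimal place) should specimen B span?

Specimen A: true growth ring count = 589 − 18 + 15 = 586.
A: 582.6 mm over 586 years gives 582.6 / 586 ≈ 0.994 mm/yr.
B's length ≈ 0.994 × 360 = 357.8 mm.

357.8 mm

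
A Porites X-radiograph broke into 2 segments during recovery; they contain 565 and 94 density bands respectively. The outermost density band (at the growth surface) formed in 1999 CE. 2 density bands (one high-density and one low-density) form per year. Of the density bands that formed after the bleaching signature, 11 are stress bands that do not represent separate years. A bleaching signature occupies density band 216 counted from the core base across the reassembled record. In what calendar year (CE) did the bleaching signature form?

Total density bands = 565 + 94 = 659.
The bleaching signature sits at density band 216 from the core base, so 659 − 216 = 443 density bands formed after it.
443 − 11 false = 432 true density bands after the bleaching signature.
With 2 density bands per year, 432 / 2 = 216 years.
1999 − 216 = 1783 CE.

1783 CE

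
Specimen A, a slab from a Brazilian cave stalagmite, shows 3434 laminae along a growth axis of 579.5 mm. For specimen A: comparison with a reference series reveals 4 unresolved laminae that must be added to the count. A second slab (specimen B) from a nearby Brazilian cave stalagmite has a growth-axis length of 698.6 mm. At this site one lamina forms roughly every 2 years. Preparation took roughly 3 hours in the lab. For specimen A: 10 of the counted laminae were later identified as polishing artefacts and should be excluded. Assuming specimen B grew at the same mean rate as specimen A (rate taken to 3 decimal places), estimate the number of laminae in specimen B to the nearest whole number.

4109 laminae

Specimen A: after corrections the count is 3434 − 10 + 4 = 3428 laminae.
Specimen A: at 2 years per lamina, 3428 × 2 = 6856 years.
A: 579.5 mm over 6856 years gives 579.5 / 6856 ≈ 0.085 mm per year.
Specimen B: 698.6 mm / 0.085 mm per year = 8218.82 years; at 2 years per lamina that is 8218.82 / 2 ≈ 4109 laminae.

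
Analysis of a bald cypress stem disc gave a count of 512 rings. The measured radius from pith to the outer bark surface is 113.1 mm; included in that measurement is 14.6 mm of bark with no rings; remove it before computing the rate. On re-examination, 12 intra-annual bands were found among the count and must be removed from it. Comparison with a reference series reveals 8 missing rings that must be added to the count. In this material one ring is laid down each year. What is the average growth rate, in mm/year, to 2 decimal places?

0.19 mm/year

After corrections the count is 512 − 12 + 8 = 508 rings.
Removing the 14.6 mm offcut leaves 113.1 − 14.6 = 98.5 mm.
Extension rate ≈ 98.5 / 508 = 0.19 mm/year.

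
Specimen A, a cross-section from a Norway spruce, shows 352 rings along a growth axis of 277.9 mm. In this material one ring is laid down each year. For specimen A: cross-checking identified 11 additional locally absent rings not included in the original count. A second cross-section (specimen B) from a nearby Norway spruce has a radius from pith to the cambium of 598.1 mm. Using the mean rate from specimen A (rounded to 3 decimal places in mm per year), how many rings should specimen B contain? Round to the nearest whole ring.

Specimen A: correcting the raw count gives 352 + 11 = 363 true rings.
A: 277.9 mm over 363 years gives 277.9 / 363 ≈ 0.766 mm/yr.
Specimen B: 598.1 mm / 0.766 mm per year = 780.81 years ≈ 781 rings.

781 rings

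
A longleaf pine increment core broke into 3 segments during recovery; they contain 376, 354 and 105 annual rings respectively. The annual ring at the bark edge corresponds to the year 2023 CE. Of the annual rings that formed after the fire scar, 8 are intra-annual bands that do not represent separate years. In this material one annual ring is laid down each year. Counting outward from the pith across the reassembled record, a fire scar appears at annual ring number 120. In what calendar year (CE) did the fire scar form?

Total annual rings = 376 + 354 + 105 = 835.
835 − 120 = 715 annual rings lie beyond the fire scar toward the bark edge.
715 − 8 false = 707 true annual rings after the fire scar.
2023 − 707 = 1316 CE.

1316 CE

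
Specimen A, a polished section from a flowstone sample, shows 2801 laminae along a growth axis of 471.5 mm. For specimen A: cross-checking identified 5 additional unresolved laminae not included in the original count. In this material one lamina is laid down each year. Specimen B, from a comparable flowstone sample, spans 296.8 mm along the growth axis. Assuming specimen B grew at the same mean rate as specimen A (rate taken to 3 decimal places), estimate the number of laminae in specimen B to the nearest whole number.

Specimen A: adjusted count: 2801 + 5 = 2806 laminae.
A: Mean rate = 471.5 mm / 2806 years ≈ 0.168 mm per year.
B spans 296.8 / 0.168 = 1766.67 years ≈ 1767 laminae.

1767 laminae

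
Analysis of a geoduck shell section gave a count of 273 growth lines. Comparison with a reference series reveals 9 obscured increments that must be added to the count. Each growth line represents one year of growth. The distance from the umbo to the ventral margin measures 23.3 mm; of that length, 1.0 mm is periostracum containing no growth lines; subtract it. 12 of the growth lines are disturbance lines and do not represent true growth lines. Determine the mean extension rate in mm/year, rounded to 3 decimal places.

Adjusted count: 273 − 12 + 9 = 270 growth lines.
The growth record spans 23.3 − 1.0 = 22.3 mm.
Mean rate = 22.3 mm / 270 years ≈ 0.083 mm/year.

0.083 mm/year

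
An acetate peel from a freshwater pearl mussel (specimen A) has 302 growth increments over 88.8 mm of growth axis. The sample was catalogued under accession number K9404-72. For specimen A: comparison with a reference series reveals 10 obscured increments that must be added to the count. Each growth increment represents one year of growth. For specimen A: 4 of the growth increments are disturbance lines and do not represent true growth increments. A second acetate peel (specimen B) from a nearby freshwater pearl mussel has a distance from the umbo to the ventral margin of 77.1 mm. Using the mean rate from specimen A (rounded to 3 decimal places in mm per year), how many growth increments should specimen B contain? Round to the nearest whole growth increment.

Specimen A: correcting the raw count gives 302 − 4 + 10 = 308 true growth increments.
A: 88.8 mm over 308 years gives 88.8 / 308 ≈ 0.288 mm/yr.
B spans 77.1 / 0.288 = 267.71 years ≈ 268 growth increments.

268 growth increments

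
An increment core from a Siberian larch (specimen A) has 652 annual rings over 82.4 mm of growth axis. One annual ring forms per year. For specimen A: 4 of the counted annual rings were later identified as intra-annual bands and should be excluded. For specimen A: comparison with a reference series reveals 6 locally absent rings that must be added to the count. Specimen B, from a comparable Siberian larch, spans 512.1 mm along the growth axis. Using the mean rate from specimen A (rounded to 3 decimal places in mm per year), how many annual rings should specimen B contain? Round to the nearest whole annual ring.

Specimen A: adjusted count: 652 − 4 + 6 = 654 annual rings.
A: Mean rate = 82.4 mm / 654 years ≈ 0.126 mm/year.
Specimen B: 512.1 mm / 0.126 mm per year = 4064.29 years ≈ 4064 annual rings.

4064 annual rings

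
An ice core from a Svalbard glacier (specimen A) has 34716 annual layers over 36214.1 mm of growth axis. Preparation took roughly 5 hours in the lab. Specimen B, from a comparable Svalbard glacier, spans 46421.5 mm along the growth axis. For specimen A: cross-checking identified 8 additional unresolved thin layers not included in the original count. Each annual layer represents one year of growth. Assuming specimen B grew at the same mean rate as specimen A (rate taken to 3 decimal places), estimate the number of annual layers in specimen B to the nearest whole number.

Specimen A: true annual layer count = 34716 + 8 = 34724.
A: 36214.1 mm over 34724 years gives 36214.1 / 34724 ≈ 1.043 mm/yr.
For B, 46421.5 / 1.043 = 44507.67 years ≈ 44508 annual layers.

44508 annual layers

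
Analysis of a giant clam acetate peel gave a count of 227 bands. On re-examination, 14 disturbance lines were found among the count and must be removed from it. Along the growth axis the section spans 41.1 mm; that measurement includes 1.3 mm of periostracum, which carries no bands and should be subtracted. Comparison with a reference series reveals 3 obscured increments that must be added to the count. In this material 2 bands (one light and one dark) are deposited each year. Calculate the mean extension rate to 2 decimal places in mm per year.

Correcting the raw count gives 227 − 14 + 3 = 216 true bands.
With 2 bands per year, 216 / 2 = 108 years.
Removing the 1.3 mm offcut leaves 41.1 − 1.3 = 39.8 mm.
Mean rate = 39.8 mm / 108 years ≈ 0.37 mm per year.

0.37 mm per year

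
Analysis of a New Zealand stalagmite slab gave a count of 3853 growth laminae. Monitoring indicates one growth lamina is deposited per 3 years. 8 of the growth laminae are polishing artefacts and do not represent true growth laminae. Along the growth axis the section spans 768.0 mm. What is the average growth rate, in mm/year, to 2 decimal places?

Adjusted count: 3853 − 8 = 3845 growth laminae.
3845 growth laminae at 3 years each span 3845 × 3 = 11535 years.
768.0 mm over 11535 years gives 768.0 / 11535 ≈ 0.07 mm/year.

0.07 mm/year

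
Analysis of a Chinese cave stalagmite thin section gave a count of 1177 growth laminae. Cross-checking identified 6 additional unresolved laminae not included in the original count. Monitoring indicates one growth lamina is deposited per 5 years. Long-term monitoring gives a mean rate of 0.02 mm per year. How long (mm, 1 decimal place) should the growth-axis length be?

Adjusted count: 1177 + 6 = 1183 growth laminae.
1183 growth laminae at 5 years each span 1183 × 5 = 5915 years.
Length ≈ 0.02 × 5915 = 118.3 mm.

118.3 mm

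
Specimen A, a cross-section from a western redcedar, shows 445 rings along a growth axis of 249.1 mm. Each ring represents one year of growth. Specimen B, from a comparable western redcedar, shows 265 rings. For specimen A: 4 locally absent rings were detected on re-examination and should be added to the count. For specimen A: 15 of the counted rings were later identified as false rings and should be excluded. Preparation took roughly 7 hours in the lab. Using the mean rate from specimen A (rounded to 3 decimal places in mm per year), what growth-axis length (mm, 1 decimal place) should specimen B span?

Specimen A: after corrections the count is 445 − 15 + 4 = 434 rings.
A: Extension rate ≈ 249.1 / 434 = 0.574 mm/yr.
Length of B = 0.574 × 265 = 152.1 mm.

152.1 mm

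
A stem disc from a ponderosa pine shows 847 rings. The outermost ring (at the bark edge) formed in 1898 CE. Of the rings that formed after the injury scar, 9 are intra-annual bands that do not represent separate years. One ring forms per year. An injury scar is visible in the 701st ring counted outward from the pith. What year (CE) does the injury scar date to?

847 − 701 = 146 rings lie beyond the injury scar toward the bark edge.
Removing the 9 false rings leaves 146 − 9 = 137 true rings beyond the injury scar.
Counting back 137 years from 1898 CE places the injury scar in 1898 − 137 = 1761 CE.

1761 CE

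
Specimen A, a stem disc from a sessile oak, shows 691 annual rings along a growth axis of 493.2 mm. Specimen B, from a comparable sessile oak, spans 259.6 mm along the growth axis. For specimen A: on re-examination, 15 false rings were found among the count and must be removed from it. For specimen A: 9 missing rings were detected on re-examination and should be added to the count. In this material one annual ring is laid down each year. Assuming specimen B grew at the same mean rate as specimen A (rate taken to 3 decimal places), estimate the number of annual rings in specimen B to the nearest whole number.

361 annual rings

Specimen A: true annual ring count = 691 − 15 + 9 = 685.
A: Extension rate ≈ 493.2 / 685 = 0.720 mm/year.
B spans 259.6 / 0.720 = 360.56 years ≈ 361 annual rings.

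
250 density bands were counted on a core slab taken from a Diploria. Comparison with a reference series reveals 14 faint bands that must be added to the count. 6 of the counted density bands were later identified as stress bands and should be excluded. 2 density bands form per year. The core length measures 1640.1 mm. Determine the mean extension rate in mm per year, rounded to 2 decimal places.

Correcting the raw count gives 250 − 6 + 14 = 258 true density bands.
With 2 density bands per year, 258 / 2 = 129 years.
1640.1 mm over 129 years gives 1640.1 / 129 ≈ 12.71 mm per year.

12.71 mm per year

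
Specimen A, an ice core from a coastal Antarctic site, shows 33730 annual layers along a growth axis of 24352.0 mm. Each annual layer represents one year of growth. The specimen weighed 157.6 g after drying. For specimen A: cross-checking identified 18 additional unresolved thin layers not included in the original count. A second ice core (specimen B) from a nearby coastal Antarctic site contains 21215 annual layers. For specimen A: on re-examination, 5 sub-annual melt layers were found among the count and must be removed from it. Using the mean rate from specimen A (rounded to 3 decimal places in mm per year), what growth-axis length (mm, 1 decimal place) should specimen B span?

15317.2 mm

Specimen A: adjusted count: 33730 − 5 + 18 = 33743 annual layers.
A: Mean rate = 24352.0 mm / 33743 years ≈ 0.722 mm/year.
Length of B = 0.722 × 21215 = 15317.2 mm.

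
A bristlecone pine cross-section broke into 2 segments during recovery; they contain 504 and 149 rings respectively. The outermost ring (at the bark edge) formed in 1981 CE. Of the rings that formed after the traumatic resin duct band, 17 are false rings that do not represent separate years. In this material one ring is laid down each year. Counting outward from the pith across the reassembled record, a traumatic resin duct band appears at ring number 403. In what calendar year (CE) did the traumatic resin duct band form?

1748 CE

Total rings = 504 + 149 = 653.
Between ring 403 and the bark edge there are 653 − 403 = 250 rings.
Excluding 17 false rings: 250 − 17 = 233.
Counting back 233 years from 1981 CE places the traumatic resin duct band in 1981 − 233 = 1748 CE.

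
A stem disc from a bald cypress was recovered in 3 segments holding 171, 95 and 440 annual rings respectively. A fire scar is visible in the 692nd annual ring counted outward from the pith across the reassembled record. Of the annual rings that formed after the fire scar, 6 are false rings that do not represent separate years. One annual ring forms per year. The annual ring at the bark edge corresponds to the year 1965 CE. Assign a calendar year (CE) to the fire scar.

1957 CE

Total annual rings = 171 + 95 + 440 = 706.
706 − 692 = 14 annual rings lie beyond the fire scar toward the bark edge.
Excluding 6 false annual rings: 14 − 6 = 8.
Counting back 8 years from 1965 CE places the fire scar in 1965 − 8 = 1957 CE.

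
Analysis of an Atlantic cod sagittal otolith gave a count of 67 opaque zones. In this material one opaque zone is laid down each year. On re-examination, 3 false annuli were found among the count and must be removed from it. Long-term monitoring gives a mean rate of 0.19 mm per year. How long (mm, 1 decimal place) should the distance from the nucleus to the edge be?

12.2 mm

True opaque zone count = 67 − 3 = 64.
Predicted length = 0.19 mm/year × 64 years = 12.2 mm.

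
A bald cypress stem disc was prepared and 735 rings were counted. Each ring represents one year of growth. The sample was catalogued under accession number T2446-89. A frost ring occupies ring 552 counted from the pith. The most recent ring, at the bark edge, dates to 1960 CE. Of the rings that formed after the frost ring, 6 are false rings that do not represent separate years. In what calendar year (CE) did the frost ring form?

1783 CE

The frost ring sits at ring 552 from the pith, so 735 − 552 = 183 rings formed after it.
Excluding 6 false rings: 183 − 6 = 177.
Counting back 177 years from 1960 CE places the frost ring in 1960 − 177 = 1783 CE.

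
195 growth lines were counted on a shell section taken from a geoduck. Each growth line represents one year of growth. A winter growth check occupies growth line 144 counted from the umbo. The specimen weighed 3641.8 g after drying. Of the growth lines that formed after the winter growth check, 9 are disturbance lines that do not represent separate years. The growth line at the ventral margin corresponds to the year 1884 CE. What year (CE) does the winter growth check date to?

1842 CE

Between growth line 144 and the ventral margin there are 195 − 144 = 51 growth lines.
51 − 9 false = 42 true growth lines after the winter growth check.
The growth line at the ventral margin is 1884 CE, so the winter growth check dates to 1884 − 42 = 1842 CE.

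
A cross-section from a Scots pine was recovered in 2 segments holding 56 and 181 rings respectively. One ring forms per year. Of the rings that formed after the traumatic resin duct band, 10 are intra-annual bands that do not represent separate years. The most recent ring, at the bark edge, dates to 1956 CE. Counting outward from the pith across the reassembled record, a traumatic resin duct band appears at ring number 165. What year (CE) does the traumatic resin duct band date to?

1894 CE

Total rings = 56 + 181 = 237.
Between ring 165 and the bark edge there are 237 − 165 = 72 rings.
Excluding 10 false rings: 72 − 10 = 62.
The ring at the bark edge is 1956 CE, so the traumatic resin duct band dates to 1956 − 62 = 1894 CE.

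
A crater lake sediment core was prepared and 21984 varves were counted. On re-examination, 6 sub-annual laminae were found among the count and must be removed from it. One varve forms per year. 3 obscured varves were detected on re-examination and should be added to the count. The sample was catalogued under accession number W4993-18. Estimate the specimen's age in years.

After corrections the count is 21984 − 6 + 3 = 21981 varves.
With a one-to-one varve periodicity this is 21981 years.

21981 yr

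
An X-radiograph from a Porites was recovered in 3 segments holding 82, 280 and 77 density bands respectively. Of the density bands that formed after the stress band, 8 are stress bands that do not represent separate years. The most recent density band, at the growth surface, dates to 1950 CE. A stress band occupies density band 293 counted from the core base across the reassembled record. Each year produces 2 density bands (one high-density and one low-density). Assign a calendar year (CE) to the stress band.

Total density bands = 82 + 280 + 77 = 439.
The stress band sits at density band 293 from the core base, so 439 − 293 = 146 density bands formed after it.
146 − 8 false = 138 true density bands after the stress band.
138 density bands at 2 per year is 138 / 2 = 69 years.
Counting back 69 years from 1950 CE places the stress band in 1950 − 69 = 1881 CE.

1881 CE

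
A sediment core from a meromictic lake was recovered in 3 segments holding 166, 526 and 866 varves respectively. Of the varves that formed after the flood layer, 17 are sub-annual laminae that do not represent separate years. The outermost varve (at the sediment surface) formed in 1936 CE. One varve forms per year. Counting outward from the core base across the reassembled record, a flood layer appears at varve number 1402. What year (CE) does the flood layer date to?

1797 CE

Total varves = 166 + 526 + 866 = 1558.
Between varve 1402 and the sediment surface there are 1558 − 1402 = 156 varves.
Removing the 17 false varves leaves 156 − 17 = 139 true varves beyond the flood layer.
Counting back 139 years from 1936 CE places the flood layer in 1936 − 139 = 1797 CE.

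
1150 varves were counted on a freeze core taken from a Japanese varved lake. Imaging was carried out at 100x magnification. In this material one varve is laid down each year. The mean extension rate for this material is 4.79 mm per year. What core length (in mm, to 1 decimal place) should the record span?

5508.5 mm

The record spans 1150 years at 4.79 mm per year.
1150 years at 4.79 mm/year gives 4.79 × 1150 = 5508.5 mm.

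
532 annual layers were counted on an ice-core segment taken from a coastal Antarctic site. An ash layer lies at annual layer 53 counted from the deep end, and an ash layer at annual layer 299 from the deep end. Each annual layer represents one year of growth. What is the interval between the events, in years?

Separation: 299 − 53 = 246 annual layers.
One annual layer per year makes the interval 246 years.

246 years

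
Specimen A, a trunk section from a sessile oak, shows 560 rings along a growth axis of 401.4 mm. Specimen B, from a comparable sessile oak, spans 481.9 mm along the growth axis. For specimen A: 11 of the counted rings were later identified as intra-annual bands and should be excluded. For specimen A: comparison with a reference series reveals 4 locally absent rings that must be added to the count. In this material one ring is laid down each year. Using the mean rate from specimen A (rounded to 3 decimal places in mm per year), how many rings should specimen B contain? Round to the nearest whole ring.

Specimen A: correcting the raw count gives 560 − 11 + 4 = 553 true rings.
A: Mean rate = 401.4 mm / 553 years ≈ 0.726 mm per year.
For B, 481.9 / 0.726 = 663.77 years ≈ 664 rings.

664 rings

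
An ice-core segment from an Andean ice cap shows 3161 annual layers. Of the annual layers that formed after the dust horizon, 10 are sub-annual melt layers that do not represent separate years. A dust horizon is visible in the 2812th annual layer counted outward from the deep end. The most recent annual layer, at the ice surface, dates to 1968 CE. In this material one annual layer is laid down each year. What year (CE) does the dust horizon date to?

1629 CE

3161 − 2812 = 349 annual layers lie beyond the dust horizon toward the ice surface.
Excluding 10 false annual layers: 349 − 10 = 339.
1968 − 339 = 1629 CE.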